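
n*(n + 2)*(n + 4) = n^3 + 6*n^2 + 8*n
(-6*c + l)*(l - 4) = -6*c*l + 24*c + l^2 - 4*l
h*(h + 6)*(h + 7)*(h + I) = h^4 + 13*h^3 + I*h^3 + 42*h^2 + 13*I*h^2 + 42*I*h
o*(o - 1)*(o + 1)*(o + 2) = o^4 + 2*o^3 - o^2 - 2*o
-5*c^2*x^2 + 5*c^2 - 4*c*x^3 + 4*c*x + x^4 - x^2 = (-5*c + x)*(c + x)*(x - 1)*(x + 1)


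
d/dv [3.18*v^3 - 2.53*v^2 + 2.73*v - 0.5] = 9.54*v^2 - 5.06*v + 2.73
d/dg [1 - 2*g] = -2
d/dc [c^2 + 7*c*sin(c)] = 7*c*cos(c) + 2*c + 7*sin(c)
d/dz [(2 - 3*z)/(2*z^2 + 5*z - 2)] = 2*(3*z^2 - 4*z - 2)/(4*z^4 + 20*z^3 + 17*z^2 - 20*z + 4)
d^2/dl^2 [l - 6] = 0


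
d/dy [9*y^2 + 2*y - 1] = 18*y + 2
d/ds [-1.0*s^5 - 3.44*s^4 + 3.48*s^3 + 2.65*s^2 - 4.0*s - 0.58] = -5.0*s^4 - 13.76*s^3 + 10.44*s^2 + 5.3*s - 4.0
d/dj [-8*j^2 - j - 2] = -16*j - 1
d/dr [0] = 0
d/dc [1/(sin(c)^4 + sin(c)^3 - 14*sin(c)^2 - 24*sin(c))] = (-4*sin(c)^3 - 3*sin(c)^2 + 28*sin(c) + 24)*cos(c)/((sin(c)^3 + sin(c)^2 - 14*sin(c) - 24)^2*sin(c)^2)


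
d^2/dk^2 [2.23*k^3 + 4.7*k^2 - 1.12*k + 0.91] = 13.38*k + 9.4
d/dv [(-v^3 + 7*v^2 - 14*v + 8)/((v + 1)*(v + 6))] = (-v^4 - 14*v^3 + 45*v^2 + 68*v - 140)/(v^4 + 14*v^3 + 61*v^2 + 84*v + 36)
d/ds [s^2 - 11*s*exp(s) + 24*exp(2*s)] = -11*s*exp(s) + 2*s + 48*exp(2*s) - 11*exp(s)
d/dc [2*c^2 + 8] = 4*c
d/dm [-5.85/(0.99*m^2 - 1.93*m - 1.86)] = (11.583*m - 11.2905)/(-0.99*m^2 + 1.93*m + 1.86)^2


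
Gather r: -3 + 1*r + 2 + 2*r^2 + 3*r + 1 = 2*r^2 + 4*r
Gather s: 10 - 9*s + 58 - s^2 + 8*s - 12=-s^2 - s + 56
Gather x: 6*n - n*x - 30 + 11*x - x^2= 6*n - x^2 + x*(11 - n) - 30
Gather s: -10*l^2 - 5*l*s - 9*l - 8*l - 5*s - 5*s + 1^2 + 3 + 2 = -10*l^2 - 17*l + s*(-5*l - 10) + 6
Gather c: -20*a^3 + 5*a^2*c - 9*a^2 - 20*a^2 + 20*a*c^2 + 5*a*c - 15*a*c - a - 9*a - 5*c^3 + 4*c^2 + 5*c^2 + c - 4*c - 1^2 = -20*a^3 - 29*a^2 - 10*a - 5*c^3 + c^2*(20*a + 9) + c*(5*a^2 - 10*a - 3) - 1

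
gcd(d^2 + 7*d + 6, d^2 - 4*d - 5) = d + 1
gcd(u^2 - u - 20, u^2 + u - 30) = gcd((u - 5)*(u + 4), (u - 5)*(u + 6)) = u - 5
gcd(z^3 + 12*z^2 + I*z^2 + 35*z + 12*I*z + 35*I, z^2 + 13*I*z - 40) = 1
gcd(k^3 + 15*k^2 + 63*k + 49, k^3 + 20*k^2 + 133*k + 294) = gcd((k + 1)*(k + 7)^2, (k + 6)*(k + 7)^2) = k^2 + 14*k + 49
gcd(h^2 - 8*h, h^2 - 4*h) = h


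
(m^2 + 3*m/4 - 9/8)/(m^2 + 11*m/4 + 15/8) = (4*m - 3)/(4*m + 5)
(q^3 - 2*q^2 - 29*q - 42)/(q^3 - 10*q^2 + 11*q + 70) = (q + 3)/(q - 5)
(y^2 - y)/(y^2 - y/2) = 2*(y - 1)/(2*y - 1)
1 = 1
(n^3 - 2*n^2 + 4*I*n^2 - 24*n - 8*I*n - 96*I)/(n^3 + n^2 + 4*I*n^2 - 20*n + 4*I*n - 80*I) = (n^2 - 2*n - 24)/(n^2 + n - 20)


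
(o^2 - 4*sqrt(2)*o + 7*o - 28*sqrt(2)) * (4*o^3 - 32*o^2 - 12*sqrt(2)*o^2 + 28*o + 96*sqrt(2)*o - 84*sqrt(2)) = 4*o^5 - 28*sqrt(2)*o^4 - 4*o^4 - 100*o^3 + 28*sqrt(2)*o^3 + 100*o^2 + 1372*sqrt(2)*o^2 - 4704*o - 1372*sqrt(2)*o + 4704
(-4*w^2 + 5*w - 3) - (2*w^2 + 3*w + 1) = -6*w^2 + 2*w - 4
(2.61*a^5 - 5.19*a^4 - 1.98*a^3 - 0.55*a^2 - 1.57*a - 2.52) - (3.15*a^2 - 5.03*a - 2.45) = 2.61*a^5 - 5.19*a^4 - 1.98*a^3 - 3.7*a^2 + 3.46*a - 0.0699999999999998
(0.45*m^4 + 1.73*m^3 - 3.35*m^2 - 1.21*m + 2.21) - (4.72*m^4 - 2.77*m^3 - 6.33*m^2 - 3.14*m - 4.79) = -4.27*m^4 + 4.5*m^3 + 2.98*m^2 + 1.93*m + 7.0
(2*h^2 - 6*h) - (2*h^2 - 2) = 2 - 6*h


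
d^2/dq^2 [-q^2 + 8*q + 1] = -2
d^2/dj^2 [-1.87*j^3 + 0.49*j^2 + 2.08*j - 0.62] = 0.98 - 11.22*j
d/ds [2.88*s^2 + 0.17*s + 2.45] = 5.76*s + 0.17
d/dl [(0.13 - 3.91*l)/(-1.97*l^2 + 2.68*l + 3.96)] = (-7.7027*l^2 + 0.5122*l - 15.832)/(3.8809*l^4 - 10.5592*l^3 - 8.42*l^2 + 21.2256*l + 15.6816)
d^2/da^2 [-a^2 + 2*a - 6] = -2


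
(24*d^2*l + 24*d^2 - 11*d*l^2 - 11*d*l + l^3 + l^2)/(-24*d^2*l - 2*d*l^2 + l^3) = (-24*d^2*l - 24*d^2 + 11*d*l^2 + 11*d*l - l^3 - l^2)/(l*(24*d^2 + 2*d*l - l^2))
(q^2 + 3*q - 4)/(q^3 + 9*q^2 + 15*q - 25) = (q + 4)/(q^2 + 10*q + 25)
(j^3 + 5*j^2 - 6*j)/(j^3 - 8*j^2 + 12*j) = (j^2 + 5*j - 6)/(j^2 - 8*j + 12)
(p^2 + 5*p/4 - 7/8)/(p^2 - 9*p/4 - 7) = (p - 1/2)/(p - 4)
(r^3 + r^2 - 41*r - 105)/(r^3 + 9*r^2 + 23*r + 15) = (r - 7)/(r + 1)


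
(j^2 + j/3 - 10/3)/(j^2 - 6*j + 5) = (3*j^2 + j - 10)/(3*(j^2 - 6*j + 5))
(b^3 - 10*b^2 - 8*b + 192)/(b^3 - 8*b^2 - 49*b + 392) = (b^2 - 2*b - 24)/(b^2 - 49)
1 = 1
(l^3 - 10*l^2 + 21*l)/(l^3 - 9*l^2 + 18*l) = (l - 7)/(l - 6)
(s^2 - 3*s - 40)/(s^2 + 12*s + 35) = (s - 8)/(s + 7)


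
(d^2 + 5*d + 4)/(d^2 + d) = (d + 4)/d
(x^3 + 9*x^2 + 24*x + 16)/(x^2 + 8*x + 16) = x + 1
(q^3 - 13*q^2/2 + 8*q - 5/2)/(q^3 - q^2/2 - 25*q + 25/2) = (q - 1)/(q + 5)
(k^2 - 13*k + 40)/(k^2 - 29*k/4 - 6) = 4*(k - 5)/(4*k + 3)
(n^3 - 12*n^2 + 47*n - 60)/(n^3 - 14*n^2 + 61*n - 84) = (n - 5)/(n - 7)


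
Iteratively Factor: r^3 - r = (r + 1)*(r^2 - r) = r*(r + 1)*(r - 1)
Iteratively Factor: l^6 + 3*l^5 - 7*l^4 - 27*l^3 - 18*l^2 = (l)*(l^5 + 3*l^4 - 7*l^3 - 27*l^2 - 18*l) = l*(l + 1)*(l^4 + 2*l^3 - 9*l^2 - 18*l) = l^2*(l + 1)*(l^3 + 2*l^2 - 9*l - 18) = l^2*(l + 1)*(l + 3)*(l^2 - l - 6) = l^2*(l - 3)*(l + 1)*(l + 3)*(l + 2)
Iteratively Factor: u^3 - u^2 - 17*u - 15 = (u + 3)*(u^2 - 4*u - 5) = (u - 5)*(u + 3)*(u + 1)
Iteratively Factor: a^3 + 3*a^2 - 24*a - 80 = (a + 4)*(a^2 - a - 20) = (a - 5)*(a + 4)*(a + 4)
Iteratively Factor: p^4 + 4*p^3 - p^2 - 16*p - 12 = (p - 2)*(p^3 + 6*p^2 + 11*p + 6) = (p - 2)*(p + 1)*(p^2 + 5*p + 6) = (p - 2)*(p + 1)*(p + 2)*(p + 3)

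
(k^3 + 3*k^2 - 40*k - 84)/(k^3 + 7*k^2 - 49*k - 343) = (k^2 - 4*k - 12)/(k^2 - 49)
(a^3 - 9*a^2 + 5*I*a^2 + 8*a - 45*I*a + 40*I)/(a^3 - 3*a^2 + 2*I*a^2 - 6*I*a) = (a^3 + a^2*(-9 + 5*I) + a*(8 - 45*I) + 40*I)/(a*(a^2 + a*(-3 + 2*I) - 6*I))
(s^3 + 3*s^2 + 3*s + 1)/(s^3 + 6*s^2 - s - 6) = (s^2 + 2*s + 1)/(s^2 + 5*s - 6)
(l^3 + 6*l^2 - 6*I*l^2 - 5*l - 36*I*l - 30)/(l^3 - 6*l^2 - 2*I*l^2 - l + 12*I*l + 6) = (l^2 + l*(6 - 5*I) - 30*I)/(l^2 - l*(6 + I) + 6*I)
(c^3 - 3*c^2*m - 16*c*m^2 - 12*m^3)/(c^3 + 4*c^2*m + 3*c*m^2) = (c^2 - 4*c*m - 12*m^2)/(c*(c + 3*m))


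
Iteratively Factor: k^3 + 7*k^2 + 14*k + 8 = (k + 2)*(k^2 + 5*k + 4) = (k + 1)*(k + 2)*(k + 4)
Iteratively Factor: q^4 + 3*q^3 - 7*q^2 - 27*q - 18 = (q + 3)*(q^3 - 7*q - 6) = (q - 3)*(q + 3)*(q^2 + 3*q + 2) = (q - 3)*(q + 2)*(q + 3)*(q + 1)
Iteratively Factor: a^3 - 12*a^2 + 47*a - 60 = (a - 3)*(a^2 - 9*a + 20) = (a - 4)*(a - 3)*(a - 5)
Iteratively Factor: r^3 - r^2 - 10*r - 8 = (r + 2)*(r^2 - 3*r - 4) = (r + 1)*(r + 2)*(r - 4)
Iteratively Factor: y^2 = (y)*(y)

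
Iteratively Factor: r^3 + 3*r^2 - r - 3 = (r - 1)*(r^2 + 4*r + 3) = (r - 1)*(r + 1)*(r + 3)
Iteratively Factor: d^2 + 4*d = (d + 4)*(d)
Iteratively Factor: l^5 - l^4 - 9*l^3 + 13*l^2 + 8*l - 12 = (l - 1)*(l^4 - 9*l^2 + 4*l + 12) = (l - 1)*(l + 1)*(l^3 - l^2 - 8*l + 12) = (l - 2)*(l - 1)*(l + 1)*(l^2 + l - 6) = (l - 2)*(l - 1)*(l + 1)*(l + 3)*(l - 2)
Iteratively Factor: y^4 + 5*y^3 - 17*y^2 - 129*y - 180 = (y + 3)*(y^3 + 2*y^2 - 23*y - 60) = (y + 3)^2*(y^2 - y - 20) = (y - 5)*(y + 3)^2*(y + 4)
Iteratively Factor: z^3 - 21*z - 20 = (z - 5)*(z^2 + 5*z + 4) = (z - 5)*(z + 4)*(z + 1)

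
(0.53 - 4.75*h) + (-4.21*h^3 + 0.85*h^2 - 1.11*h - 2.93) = -4.21*h^3 + 0.85*h^2 - 5.86*h - 2.4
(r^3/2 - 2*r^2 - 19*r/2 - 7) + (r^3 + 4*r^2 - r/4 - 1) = 3*r^3/2 + 2*r^2 - 39*r/4 - 8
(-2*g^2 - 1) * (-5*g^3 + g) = 10*g^5 + 3*g^3 - g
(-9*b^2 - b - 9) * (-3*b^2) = 27*b^4 + 3*b^3 + 27*b^2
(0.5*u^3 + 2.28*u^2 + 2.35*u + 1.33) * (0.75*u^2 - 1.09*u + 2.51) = 0.375*u^5 + 1.165*u^4 + 0.5323*u^3 + 4.1588*u^2 + 4.4488*u + 3.3383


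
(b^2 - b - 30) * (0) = 0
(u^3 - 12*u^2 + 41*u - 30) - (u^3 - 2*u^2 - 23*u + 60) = -10*u^2 + 64*u - 90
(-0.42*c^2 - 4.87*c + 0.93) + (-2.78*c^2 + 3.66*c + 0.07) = -3.2*c^2 - 1.21*c + 1.0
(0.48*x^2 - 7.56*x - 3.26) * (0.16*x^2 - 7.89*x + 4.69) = 0.0768*x^4 - 4.9968*x^3 + 61.378*x^2 - 9.73500000000001*x - 15.2894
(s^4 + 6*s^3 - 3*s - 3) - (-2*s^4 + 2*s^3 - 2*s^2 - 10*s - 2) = 3*s^4 + 4*s^3 + 2*s^2 + 7*s - 1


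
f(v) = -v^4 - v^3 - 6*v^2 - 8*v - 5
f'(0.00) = -8.00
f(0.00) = -5.00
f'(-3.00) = 109.00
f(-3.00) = -89.00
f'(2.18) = -89.86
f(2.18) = -83.90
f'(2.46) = -115.22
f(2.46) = -112.50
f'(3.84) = -324.81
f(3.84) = -398.25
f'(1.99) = -75.28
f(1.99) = -68.24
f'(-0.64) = -0.50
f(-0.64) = -2.24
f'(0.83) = -22.31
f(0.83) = -16.82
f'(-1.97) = 34.58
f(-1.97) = -19.94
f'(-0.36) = -3.88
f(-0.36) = -2.87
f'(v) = -4*v^3 - 3*v^2 - 12*v - 8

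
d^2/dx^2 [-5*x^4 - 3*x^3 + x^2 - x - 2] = -60*x^2 - 18*x + 2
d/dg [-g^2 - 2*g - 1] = -2*g - 2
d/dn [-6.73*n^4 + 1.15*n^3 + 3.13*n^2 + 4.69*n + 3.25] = -26.92*n^3 + 3.45*n^2 + 6.26*n + 4.69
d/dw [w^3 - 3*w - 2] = 3*w^2 - 3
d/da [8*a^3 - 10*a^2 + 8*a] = 24*a^2 - 20*a + 8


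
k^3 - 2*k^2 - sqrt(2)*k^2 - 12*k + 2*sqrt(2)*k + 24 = (k - 2)*(k - 3*sqrt(2))*(k + 2*sqrt(2))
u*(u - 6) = u^2 - 6*u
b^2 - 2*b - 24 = (b - 6)*(b + 4)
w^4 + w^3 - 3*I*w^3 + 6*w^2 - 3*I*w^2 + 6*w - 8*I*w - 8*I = (w + 1)*(w - 4*I)*(w - I)*(w + 2*I)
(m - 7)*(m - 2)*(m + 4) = m^3 - 5*m^2 - 22*m + 56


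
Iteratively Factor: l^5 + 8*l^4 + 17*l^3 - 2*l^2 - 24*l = (l - 1)*(l^4 + 9*l^3 + 26*l^2 + 24*l) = l*(l - 1)*(l^3 + 9*l^2 + 26*l + 24) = l*(l - 1)*(l + 2)*(l^2 + 7*l + 12) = l*(l - 1)*(l + 2)*(l + 3)*(l + 4)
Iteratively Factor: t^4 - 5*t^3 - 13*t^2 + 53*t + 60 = (t + 1)*(t^3 - 6*t^2 - 7*t + 60) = (t - 4)*(t + 1)*(t^2 - 2*t - 15) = (t - 5)*(t - 4)*(t + 1)*(t + 3)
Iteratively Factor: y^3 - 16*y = (y - 4)*(y^2 + 4*y) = (y - 4)*(y + 4)*(y)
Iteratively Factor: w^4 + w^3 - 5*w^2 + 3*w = (w + 3)*(w^3 - 2*w^2 + w) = (w - 1)*(w + 3)*(w^2 - w) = (w - 1)^2*(w + 3)*(w)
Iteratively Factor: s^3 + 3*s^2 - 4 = (s + 2)*(s^2 + s - 2) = (s + 2)^2*(s - 1)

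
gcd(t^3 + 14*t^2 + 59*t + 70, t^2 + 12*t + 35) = t^2 + 12*t + 35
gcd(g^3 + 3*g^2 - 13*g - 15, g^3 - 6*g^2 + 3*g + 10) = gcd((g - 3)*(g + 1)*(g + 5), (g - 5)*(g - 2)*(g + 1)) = g + 1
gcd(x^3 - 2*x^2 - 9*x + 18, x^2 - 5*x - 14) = 1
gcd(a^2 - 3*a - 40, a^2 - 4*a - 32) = a - 8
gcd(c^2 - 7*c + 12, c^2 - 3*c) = c - 3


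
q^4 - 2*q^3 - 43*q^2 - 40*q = q*(q - 8)*(q + 1)*(q + 5)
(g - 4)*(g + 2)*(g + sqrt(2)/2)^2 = g^4 - 2*g^3 + sqrt(2)*g^3 - 15*g^2/2 - 2*sqrt(2)*g^2 - 8*sqrt(2)*g - g - 4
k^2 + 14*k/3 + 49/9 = (k + 7/3)^2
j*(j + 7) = j^2 + 7*j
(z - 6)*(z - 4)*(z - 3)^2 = z^4 - 16*z^3 + 93*z^2 - 234*z + 216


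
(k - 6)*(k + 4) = k^2 - 2*k - 24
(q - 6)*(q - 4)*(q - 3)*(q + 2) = q^4 - 11*q^3 + 28*q^2 + 36*q - 144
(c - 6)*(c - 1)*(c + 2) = c^3 - 5*c^2 - 8*c + 12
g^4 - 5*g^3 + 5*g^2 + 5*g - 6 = (g - 3)*(g - 2)*(g - 1)*(g + 1)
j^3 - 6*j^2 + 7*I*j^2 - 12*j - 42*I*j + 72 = (j - 6)*(j + 3*I)*(j + 4*I)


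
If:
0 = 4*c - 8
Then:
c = 2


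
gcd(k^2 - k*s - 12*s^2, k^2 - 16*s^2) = -k + 4*s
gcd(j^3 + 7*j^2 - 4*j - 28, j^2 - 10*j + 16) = j - 2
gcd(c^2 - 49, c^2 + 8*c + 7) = c + 7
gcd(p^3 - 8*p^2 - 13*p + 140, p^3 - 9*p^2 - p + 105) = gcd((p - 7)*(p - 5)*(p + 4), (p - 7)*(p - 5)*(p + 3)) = p^2 - 12*p + 35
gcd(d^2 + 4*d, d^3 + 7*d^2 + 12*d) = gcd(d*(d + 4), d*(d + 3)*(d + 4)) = d^2 + 4*d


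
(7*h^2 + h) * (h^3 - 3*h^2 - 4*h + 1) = 7*h^5 - 20*h^4 - 31*h^3 + 3*h^2 + h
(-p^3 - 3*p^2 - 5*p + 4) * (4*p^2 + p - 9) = -4*p^5 - 13*p^4 - 14*p^3 + 38*p^2 + 49*p - 36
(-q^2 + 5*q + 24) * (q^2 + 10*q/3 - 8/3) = -q^4 + 5*q^3/3 + 130*q^2/3 + 200*q/3 - 64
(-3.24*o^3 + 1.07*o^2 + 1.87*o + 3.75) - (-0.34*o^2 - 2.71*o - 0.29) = -3.24*o^3 + 1.41*o^2 + 4.58*o + 4.04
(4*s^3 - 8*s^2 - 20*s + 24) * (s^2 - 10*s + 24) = 4*s^5 - 48*s^4 + 156*s^3 + 32*s^2 - 720*s + 576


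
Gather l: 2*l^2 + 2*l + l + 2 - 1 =2*l^2 + 3*l + 1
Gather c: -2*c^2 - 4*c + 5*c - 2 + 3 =-2*c^2 + c + 1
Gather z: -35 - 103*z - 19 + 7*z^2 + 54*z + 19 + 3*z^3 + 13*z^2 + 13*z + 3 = 3*z^3 + 20*z^2 - 36*z - 32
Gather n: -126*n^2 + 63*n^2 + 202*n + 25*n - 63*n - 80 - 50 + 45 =-63*n^2 + 164*n - 85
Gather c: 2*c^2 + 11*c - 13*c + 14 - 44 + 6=2*c^2 - 2*c - 24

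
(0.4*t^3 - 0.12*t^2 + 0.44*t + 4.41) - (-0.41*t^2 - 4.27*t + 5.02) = 0.4*t^3 + 0.29*t^2 + 4.71*t - 0.609999999999999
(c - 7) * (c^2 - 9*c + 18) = c^3 - 16*c^2 + 81*c - 126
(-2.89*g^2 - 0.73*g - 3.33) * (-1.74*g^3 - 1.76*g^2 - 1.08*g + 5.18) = 5.0286*g^5 + 6.3566*g^4 + 10.2002*g^3 - 8.321*g^2 - 0.184999999999999*g - 17.2494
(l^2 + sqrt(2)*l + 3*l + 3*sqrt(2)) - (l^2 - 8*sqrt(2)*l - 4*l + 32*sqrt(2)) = 7*l + 9*sqrt(2)*l - 29*sqrt(2)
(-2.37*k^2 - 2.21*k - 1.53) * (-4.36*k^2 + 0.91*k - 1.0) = 10.3332*k^4 + 7.4789*k^3 + 7.0297*k^2 + 0.8177*k + 1.53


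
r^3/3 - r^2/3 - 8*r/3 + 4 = (r/3 + 1)*(r - 2)^2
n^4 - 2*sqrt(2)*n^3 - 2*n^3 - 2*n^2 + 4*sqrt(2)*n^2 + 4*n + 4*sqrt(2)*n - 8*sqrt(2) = (n - 2)*(n - 2*sqrt(2))*(n - sqrt(2))*(n + sqrt(2))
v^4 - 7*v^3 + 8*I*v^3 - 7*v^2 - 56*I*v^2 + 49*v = v*(v - 7)*(v + I)*(v + 7*I)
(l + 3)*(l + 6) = l^2 + 9*l + 18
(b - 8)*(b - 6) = b^2 - 14*b + 48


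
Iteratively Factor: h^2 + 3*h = (h)*(h + 3)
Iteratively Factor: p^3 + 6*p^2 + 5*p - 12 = (p + 3)*(p^2 + 3*p - 4) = (p - 1)*(p + 3)*(p + 4)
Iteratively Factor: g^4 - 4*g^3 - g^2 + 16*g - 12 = (g - 3)*(g^3 - g^2 - 4*g + 4) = (g - 3)*(g - 1)*(g^2 - 4) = (g - 3)*(g - 2)*(g - 1)*(g + 2)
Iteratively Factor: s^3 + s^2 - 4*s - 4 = (s - 2)*(s^2 + 3*s + 2) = (s - 2)*(s + 2)*(s + 1)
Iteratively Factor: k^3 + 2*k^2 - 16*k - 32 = (k - 4)*(k^2 + 6*k + 8) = (k - 4)*(k + 2)*(k + 4)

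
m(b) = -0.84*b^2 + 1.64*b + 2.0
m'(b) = 1.64 - 1.68*b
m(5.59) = -15.08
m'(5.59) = -7.75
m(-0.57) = 0.79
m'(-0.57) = 2.60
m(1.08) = 2.79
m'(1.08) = -0.17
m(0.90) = 2.80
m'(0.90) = 0.13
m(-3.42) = -13.43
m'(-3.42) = 7.39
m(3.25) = -1.54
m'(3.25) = -3.82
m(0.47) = 2.59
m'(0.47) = 0.85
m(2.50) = 0.85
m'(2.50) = -2.56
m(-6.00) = -38.08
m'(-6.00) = 11.72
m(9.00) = -51.28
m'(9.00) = -13.48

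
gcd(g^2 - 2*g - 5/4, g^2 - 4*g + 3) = 1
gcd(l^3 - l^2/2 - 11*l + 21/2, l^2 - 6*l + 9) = l - 3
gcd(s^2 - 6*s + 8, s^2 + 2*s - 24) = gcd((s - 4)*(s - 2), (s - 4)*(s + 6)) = s - 4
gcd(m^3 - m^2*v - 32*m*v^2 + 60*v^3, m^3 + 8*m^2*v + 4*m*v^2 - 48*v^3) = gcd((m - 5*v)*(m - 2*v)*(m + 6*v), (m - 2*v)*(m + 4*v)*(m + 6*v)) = -m^2 - 4*m*v + 12*v^2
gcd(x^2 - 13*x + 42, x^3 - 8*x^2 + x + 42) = x - 7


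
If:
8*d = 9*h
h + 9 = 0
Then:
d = -81/8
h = -9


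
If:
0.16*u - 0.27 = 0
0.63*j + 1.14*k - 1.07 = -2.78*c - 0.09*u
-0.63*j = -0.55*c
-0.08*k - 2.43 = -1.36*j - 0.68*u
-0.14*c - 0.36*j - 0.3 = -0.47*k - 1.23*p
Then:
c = 0.95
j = 0.83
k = -1.96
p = 1.34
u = 1.69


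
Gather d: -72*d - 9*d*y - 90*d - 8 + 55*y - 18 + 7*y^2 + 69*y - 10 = d*(-9*y - 162) + 7*y^2 + 124*y - 36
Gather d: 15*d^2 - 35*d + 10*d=15*d^2 - 25*d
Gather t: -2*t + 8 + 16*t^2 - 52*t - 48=16*t^2 - 54*t - 40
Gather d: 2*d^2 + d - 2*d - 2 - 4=2*d^2 - d - 6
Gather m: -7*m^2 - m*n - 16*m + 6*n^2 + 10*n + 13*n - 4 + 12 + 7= -7*m^2 + m*(-n - 16) + 6*n^2 + 23*n + 15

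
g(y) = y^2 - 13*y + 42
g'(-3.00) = -19.00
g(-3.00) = 90.00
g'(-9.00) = -31.00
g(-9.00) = 240.00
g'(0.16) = -12.68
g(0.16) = 39.95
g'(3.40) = -6.20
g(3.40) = 9.36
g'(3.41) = -6.18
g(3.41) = 9.30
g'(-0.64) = -14.28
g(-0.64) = 50.73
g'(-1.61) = -16.22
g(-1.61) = 65.52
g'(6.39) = -0.22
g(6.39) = -0.24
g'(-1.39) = -15.78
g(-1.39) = 62.00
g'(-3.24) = -19.48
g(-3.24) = 94.62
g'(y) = 2*y - 13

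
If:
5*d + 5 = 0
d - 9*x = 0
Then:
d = -1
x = -1/9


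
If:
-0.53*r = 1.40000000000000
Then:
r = -2.64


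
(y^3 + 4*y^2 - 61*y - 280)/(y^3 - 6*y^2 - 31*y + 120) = (y + 7)/(y - 3)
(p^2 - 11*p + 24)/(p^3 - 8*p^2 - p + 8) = (p - 3)/(p^2 - 1)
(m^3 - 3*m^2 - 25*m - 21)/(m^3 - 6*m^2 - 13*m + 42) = (m + 1)/(m - 2)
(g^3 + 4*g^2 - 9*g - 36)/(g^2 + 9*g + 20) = (g^2 - 9)/(g + 5)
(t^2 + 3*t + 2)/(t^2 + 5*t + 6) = (t + 1)/(t + 3)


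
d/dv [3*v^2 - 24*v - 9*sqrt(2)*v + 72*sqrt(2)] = 6*v - 24 - 9*sqrt(2)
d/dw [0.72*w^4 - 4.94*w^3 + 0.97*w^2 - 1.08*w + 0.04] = 2.88*w^3 - 14.82*w^2 + 1.94*w - 1.08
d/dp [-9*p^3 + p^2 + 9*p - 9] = -27*p^2 + 2*p + 9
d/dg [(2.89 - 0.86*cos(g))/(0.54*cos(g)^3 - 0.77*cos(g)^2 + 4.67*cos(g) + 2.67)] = (-0.9288*cos(g)^3 + 5.344*cos(g)^2 - 4.4506*cos(g) + 15.7925)*sin(g)/(0.2916*cos(g)^6 - 0.8316*cos(g)^5 + 5.6365*cos(g)^4 - 4.3082*cos(g)^3 + 17.6971*cos(g)^2 + 24.9378*cos(g) + 7.1289)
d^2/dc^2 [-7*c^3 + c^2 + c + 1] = 2 - 42*c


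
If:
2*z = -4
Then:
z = -2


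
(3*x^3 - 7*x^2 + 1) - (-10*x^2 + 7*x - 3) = 3*x^3 + 3*x^2 - 7*x + 4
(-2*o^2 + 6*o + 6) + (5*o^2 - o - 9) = 3*o^2 + 5*o - 3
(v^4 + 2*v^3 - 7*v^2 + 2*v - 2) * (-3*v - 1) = -3*v^5 - 7*v^4 + 19*v^3 + v^2 + 4*v + 2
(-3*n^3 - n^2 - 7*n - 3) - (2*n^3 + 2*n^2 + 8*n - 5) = -5*n^3 - 3*n^2 - 15*n + 2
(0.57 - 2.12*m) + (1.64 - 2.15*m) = 2.21 - 4.27*m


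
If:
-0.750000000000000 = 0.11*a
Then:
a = -6.82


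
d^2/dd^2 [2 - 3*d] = 0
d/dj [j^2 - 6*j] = 2*j - 6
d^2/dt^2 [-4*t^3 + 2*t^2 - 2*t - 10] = 4 - 24*t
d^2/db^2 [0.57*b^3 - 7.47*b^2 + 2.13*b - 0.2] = 3.42*b - 14.94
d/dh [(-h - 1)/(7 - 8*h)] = -15/(8*h - 7)^2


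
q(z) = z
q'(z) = 1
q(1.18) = 1.18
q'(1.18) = 1.00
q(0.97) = 0.97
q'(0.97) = 1.00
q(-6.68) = -6.68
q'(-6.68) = 1.00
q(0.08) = 0.08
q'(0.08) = 1.00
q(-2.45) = -2.45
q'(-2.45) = 1.00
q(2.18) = 2.18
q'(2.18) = 1.00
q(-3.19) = -3.19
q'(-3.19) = 1.00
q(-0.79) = -0.79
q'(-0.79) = 1.00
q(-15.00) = -15.00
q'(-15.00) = 1.00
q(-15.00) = -15.00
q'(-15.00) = 1.00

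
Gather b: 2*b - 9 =2*b - 9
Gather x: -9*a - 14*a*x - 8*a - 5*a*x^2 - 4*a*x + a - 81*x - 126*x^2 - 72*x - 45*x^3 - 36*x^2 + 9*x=-16*a - 45*x^3 + x^2*(-5*a - 162) + x*(-18*a - 144)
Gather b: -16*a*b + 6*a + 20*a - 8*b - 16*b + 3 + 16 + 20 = 26*a + b*(-16*a - 24) + 39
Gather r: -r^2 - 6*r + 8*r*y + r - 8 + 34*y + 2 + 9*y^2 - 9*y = -r^2 + r*(8*y - 5) + 9*y^2 + 25*y - 6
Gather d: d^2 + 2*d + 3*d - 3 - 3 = d^2 + 5*d - 6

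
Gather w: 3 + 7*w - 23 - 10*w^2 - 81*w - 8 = -10*w^2 - 74*w - 28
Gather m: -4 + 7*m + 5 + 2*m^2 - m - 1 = 2*m^2 + 6*m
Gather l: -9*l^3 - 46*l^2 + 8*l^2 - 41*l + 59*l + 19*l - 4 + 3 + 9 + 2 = -9*l^3 - 38*l^2 + 37*l + 10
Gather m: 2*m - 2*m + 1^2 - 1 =0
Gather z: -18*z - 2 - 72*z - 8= -90*z - 10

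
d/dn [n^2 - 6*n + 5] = 2*n - 6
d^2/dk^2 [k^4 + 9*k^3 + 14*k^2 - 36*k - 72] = 12*k^2 + 54*k + 28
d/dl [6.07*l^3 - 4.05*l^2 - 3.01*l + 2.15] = 18.21*l^2 - 8.1*l - 3.01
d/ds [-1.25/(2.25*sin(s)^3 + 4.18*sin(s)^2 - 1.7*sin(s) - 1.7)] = (8.4375*sin(s)^2 + 10.45*sin(s) - 2.125)*cos(s)/(2.25*sin(s)^3 + 4.18*sin(s)^2 - 1.7*sin(s) - 1.7)^2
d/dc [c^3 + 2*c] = 3*c^2 + 2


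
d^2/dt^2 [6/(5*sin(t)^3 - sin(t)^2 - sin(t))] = 6*(-225*sin(t)^3 + 55*sin(t)^2 + 306*sin(t) - 83 - 25/sin(t) + 6/sin(t)^2 + 2/sin(t)^3)/(5*sin(t)^2 - sin(t) - 1)^3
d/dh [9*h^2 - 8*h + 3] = 18*h - 8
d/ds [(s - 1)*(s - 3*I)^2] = (s - 3*I)*(3*s - 2 - 3*I)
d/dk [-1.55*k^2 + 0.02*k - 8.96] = 0.02 - 3.1*k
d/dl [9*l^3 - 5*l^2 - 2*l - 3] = 27*l^2 - 10*l - 2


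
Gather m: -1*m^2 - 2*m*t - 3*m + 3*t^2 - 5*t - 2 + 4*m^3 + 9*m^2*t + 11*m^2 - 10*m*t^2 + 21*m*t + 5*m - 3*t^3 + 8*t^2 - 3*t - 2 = 4*m^3 + m^2*(9*t + 10) + m*(-10*t^2 + 19*t + 2) - 3*t^3 + 11*t^2 - 8*t - 4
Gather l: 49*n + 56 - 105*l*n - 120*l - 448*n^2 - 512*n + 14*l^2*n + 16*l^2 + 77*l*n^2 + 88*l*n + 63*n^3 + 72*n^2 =l^2*(14*n + 16) + l*(77*n^2 - 17*n - 120) + 63*n^3 - 376*n^2 - 463*n + 56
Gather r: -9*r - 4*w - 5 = -9*r - 4*w - 5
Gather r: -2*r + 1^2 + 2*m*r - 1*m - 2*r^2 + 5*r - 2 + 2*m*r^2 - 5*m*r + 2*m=m + r^2*(2*m - 2) + r*(3 - 3*m) - 1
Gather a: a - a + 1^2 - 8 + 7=0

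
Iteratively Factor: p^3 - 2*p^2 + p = (p - 1)*(p^2 - p) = p*(p - 1)*(p - 1)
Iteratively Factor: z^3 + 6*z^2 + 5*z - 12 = (z + 3)*(z^2 + 3*z - 4) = (z + 3)*(z + 4)*(z - 1)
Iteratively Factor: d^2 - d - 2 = (d - 2)*(d + 1)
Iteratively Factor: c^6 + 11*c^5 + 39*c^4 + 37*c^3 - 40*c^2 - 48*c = (c + 1)*(c^5 + 10*c^4 + 29*c^3 + 8*c^2 - 48*c) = (c - 1)*(c + 1)*(c^4 + 11*c^3 + 40*c^2 + 48*c) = c*(c - 1)*(c + 1)*(c^3 + 11*c^2 + 40*c + 48) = c*(c - 1)*(c + 1)*(c + 4)*(c^2 + 7*c + 12) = c*(c - 1)*(c + 1)*(c + 3)*(c + 4)*(c + 4)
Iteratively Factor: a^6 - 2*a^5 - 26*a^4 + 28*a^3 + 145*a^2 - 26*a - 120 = (a - 3)*(a^5 + a^4 - 23*a^3 - 41*a^2 + 22*a + 40) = (a - 3)*(a + 4)*(a^4 - 3*a^3 - 11*a^2 + 3*a + 10) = (a - 3)*(a + 1)*(a + 4)*(a^3 - 4*a^2 - 7*a + 10) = (a - 3)*(a + 1)*(a + 2)*(a + 4)*(a^2 - 6*a + 5) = (a - 3)*(a - 1)*(a + 1)*(a + 2)*(a + 4)*(a - 5)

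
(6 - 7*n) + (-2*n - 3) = 3 - 9*n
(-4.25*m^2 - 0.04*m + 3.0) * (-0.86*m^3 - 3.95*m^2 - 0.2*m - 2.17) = 3.655*m^5 + 16.8219*m^4 - 1.572*m^3 - 2.6195*m^2 - 0.5132*m - 6.51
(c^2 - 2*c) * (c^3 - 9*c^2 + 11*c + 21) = c^5 - 11*c^4 + 29*c^3 - c^2 - 42*c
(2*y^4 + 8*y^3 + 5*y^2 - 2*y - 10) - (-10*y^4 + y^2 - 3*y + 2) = 12*y^4 + 8*y^3 + 4*y^2 + y - 12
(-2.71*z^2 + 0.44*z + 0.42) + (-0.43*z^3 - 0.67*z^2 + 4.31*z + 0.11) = -0.43*z^3 - 3.38*z^2 + 4.75*z + 0.53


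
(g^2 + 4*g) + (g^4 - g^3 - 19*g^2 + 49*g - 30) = g^4 - g^3 - 18*g^2 + 53*g - 30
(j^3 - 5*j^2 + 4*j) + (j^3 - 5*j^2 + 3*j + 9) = 2*j^3 - 10*j^2 + 7*j + 9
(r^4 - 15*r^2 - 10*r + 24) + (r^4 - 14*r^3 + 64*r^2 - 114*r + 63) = 2*r^4 - 14*r^3 + 49*r^2 - 124*r + 87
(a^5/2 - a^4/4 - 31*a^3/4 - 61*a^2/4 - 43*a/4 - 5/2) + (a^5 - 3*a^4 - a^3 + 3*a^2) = 3*a^5/2 - 13*a^4/4 - 35*a^3/4 - 49*a^2/4 - 43*a/4 - 5/2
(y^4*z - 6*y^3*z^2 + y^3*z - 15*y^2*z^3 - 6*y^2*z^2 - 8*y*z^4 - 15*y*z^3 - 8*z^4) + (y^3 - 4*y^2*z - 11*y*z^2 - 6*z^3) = y^4*z - 6*y^3*z^2 + y^3*z + y^3 - 15*y^2*z^3 - 6*y^2*z^2 - 4*y^2*z - 8*y*z^4 - 15*y*z^3 - 11*y*z^2 - 8*z^4 - 6*z^3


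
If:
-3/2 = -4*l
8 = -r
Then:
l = 3/8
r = -8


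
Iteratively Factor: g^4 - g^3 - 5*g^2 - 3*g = (g - 3)*(g^3 + 2*g^2 + g) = (g - 3)*(g + 1)*(g^2 + g) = (g - 3)*(g + 1)^2*(g)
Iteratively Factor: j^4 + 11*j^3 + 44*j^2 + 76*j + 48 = (j + 2)*(j^3 + 9*j^2 + 26*j + 24) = (j + 2)*(j + 4)*(j^2 + 5*j + 6) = (j + 2)^2*(j + 4)*(j + 3)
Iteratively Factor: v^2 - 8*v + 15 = (v - 3)*(v - 5)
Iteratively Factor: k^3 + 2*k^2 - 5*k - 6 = (k - 2)*(k^2 + 4*k + 3) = (k - 2)*(k + 3)*(k + 1)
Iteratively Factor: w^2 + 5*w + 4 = (w + 1)*(w + 4)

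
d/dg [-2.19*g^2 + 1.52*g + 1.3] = 1.52 - 4.38*g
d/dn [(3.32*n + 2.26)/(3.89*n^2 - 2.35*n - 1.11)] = (-12.9148*n^2 - 17.5828*n + 1.6258)/(15.1321*n^4 - 18.283*n^3 - 3.1133*n^2 + 5.217*n + 1.2321)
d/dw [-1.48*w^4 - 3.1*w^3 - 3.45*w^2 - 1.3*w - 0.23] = -5.92*w^3 - 9.3*w^2 - 6.9*w - 1.3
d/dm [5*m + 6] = 5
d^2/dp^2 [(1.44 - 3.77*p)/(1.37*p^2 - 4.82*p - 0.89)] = ((2.74*p - 4.82)*(3.77*p - 1.44)*(5.48*p - 9.64) + (30.9894*p - 40.2884)*(-1.37*p^2 + 4.82*p + 0.89))/(-1.37*p^2 + 4.82*p + 0.89)^3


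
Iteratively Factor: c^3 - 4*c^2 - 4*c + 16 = (c - 4)*(c^2 - 4) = (c - 4)*(c + 2)*(c - 2)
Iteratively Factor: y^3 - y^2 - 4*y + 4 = (y + 2)*(y^2 - 3*y + 2) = (y - 1)*(y + 2)*(y - 2)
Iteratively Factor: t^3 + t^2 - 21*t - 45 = (t - 5)*(t^2 + 6*t + 9) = (t - 5)*(t + 3)*(t + 3)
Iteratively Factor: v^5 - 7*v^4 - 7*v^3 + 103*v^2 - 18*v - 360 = (v + 3)*(v^4 - 10*v^3 + 23*v^2 + 34*v - 120) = (v - 4)*(v + 3)*(v^3 - 6*v^2 - v + 30) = (v - 4)*(v + 2)*(v + 3)*(v^2 - 8*v + 15) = (v - 4)*(v - 3)*(v + 2)*(v + 3)*(v - 5)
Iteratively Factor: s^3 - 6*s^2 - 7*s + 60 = (s + 3)*(s^2 - 9*s + 20) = (s - 4)*(s + 3)*(s - 5)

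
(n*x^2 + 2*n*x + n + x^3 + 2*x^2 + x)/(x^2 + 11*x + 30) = (n*x^2 + 2*n*x + n + x^3 + 2*x^2 + x)/(x^2 + 11*x + 30)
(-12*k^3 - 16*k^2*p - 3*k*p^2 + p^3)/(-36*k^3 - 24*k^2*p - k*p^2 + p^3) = (k + p)/(3*k + p)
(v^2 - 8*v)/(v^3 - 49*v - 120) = v/(v^2 + 8*v + 15)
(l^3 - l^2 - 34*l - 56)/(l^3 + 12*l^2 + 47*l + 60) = (l^2 - 5*l - 14)/(l^2 + 8*l + 15)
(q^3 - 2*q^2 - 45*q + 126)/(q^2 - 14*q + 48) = (q^2 + 4*q - 21)/(q - 8)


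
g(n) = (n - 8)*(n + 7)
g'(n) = 2*n - 1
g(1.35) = -55.53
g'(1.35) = 1.70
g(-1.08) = -53.75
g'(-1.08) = -3.16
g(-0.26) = -55.67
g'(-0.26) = -1.52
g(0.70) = -56.21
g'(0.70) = 0.40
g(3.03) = -49.85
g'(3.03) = 5.06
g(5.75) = -28.69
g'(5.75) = 10.50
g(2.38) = -52.72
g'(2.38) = 3.76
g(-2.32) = -48.30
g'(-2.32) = -5.64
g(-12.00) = 100.00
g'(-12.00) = -25.00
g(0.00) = -56.00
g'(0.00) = -1.00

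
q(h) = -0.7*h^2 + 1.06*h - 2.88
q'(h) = 1.06 - 1.4*h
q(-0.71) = -3.99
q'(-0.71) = 2.05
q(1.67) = -3.06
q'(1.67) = -1.28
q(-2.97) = -12.20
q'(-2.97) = 5.22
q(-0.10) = -2.99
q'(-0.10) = 1.20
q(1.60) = -2.98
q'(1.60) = -1.18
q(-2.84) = -11.54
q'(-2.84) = 5.04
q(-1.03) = -4.71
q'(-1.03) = 2.50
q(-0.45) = -3.50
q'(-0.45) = 1.69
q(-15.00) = -176.28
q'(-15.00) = 22.06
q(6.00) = -21.72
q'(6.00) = -7.34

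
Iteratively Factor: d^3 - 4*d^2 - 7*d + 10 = (d + 2)*(d^2 - 6*d + 5) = (d - 1)*(d + 2)*(d - 5)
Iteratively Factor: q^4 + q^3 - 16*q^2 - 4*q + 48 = (q + 2)*(q^3 - q^2 - 14*q + 24) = (q - 2)*(q + 2)*(q^2 + q - 12) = (q - 2)*(q + 2)*(q + 4)*(q - 3)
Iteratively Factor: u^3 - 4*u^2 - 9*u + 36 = (u + 3)*(u^2 - 7*u + 12) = (u - 4)*(u + 3)*(u - 3)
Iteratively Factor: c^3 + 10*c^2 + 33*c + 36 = (c + 4)*(c^2 + 6*c + 9) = (c + 3)*(c + 4)*(c + 3)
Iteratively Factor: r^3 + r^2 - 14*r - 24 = (r + 2)*(r^2 - r - 12) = (r - 4)*(r + 2)*(r + 3)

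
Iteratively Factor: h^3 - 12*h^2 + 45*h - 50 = (h - 5)*(h^2 - 7*h + 10) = (h - 5)*(h - 2)*(h - 5)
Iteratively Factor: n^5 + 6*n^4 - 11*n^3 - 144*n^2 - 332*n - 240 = (n + 3)*(n^4 + 3*n^3 - 20*n^2 - 84*n - 80) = (n + 3)*(n + 4)*(n^3 - n^2 - 16*n - 20) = (n + 2)*(n + 3)*(n + 4)*(n^2 - 3*n - 10) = (n + 2)^2*(n + 3)*(n + 4)*(n - 5)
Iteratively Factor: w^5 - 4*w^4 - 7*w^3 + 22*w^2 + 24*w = (w - 4)*(w^4 - 7*w^2 - 6*w) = (w - 4)*(w + 1)*(w^3 - w^2 - 6*w) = (w - 4)*(w - 3)*(w + 1)*(w^2 + 2*w) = (w - 4)*(w - 3)*(w + 1)*(w + 2)*(w)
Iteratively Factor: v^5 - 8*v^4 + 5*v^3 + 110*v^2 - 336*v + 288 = (v - 3)*(v^4 - 5*v^3 - 10*v^2 + 80*v - 96) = (v - 3)*(v - 2)*(v^3 - 3*v^2 - 16*v + 48) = (v - 3)*(v - 2)*(v + 4)*(v^2 - 7*v + 12) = (v - 4)*(v - 3)*(v - 2)*(v + 4)*(v - 3)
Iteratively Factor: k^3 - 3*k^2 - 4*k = (k + 1)*(k^2 - 4*k) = k*(k + 1)*(k - 4)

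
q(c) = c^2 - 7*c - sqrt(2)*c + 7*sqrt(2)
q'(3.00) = -2.41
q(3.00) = -6.34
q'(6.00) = 3.59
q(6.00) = -4.59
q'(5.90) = 3.39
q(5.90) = -4.93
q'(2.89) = -2.63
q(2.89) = -6.07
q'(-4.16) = -16.73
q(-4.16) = 62.21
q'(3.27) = -1.87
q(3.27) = -6.92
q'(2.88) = -2.65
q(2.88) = -6.04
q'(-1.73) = -11.87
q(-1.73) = 27.45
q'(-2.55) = -13.51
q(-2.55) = 37.86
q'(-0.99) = -10.39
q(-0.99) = 19.21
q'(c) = 2*c - 7 - sqrt(2)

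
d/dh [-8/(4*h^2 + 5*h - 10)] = 8*(8*h + 5)/(4*h^2 + 5*h - 10)^2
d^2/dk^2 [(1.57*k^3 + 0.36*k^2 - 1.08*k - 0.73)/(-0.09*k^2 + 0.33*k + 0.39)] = (1.11022302462516e-16*k^4 - 0.456048*k^3 - 1.252692*k^2 - 1.33542*k - 0.177264)/(0.000729*k^6 - 0.008019*k^5 + 0.019926*k^4 + 0.033561*k^3 - 0.086346*k^2 - 0.150579*k - 0.059319)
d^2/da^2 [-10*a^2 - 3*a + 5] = -20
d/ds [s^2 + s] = 2*s + 1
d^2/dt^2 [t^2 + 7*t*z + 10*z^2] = 2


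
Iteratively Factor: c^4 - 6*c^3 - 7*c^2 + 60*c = (c)*(c^3 - 6*c^2 - 7*c + 60) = c*(c - 4)*(c^2 - 2*c - 15) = c*(c - 5)*(c - 4)*(c + 3)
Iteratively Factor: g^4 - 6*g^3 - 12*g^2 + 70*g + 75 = (g - 5)*(g^3 - g^2 - 17*g - 15) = (g - 5)*(g + 3)*(g^2 - 4*g - 5) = (g - 5)*(g + 1)*(g + 3)*(g - 5)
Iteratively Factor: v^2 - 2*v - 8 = (v + 2)*(v - 4)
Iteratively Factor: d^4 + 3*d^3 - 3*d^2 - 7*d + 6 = (d - 1)*(d^3 + 4*d^2 + d - 6) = (d - 1)^2*(d^2 + 5*d + 6) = (d - 1)^2*(d + 3)*(d + 2)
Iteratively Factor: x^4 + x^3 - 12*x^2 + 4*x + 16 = (x - 2)*(x^3 + 3*x^2 - 6*x - 8) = (x - 2)^2*(x^2 + 5*x + 4) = (x - 2)^2*(x + 1)*(x + 4)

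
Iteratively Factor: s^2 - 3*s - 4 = (s + 1)*(s - 4)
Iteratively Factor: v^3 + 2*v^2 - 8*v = (v + 4)*(v^2 - 2*v) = (v - 2)*(v + 4)*(v)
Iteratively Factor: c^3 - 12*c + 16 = (c + 4)*(c^2 - 4*c + 4) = (c - 2)*(c + 4)*(c - 2)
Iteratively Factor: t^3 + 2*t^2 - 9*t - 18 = (t + 3)*(t^2 - t - 6) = (t + 2)*(t + 3)*(t - 3)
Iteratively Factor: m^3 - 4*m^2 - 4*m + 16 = (m + 2)*(m^2 - 6*m + 8) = (m - 4)*(m + 2)*(m - 2)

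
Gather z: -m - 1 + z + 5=-m + z + 4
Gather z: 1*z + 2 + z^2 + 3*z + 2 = z^2 + 4*z + 4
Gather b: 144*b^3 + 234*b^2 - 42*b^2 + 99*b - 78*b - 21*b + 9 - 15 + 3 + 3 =144*b^3 + 192*b^2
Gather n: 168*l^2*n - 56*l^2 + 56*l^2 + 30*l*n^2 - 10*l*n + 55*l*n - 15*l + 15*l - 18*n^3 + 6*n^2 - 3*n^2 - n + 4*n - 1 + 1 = -18*n^3 + n^2*(30*l + 3) + n*(168*l^2 + 45*l + 3)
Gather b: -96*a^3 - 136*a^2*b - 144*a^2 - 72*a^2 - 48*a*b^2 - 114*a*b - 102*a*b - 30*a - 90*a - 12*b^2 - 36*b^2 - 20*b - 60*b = -96*a^3 - 216*a^2 - 120*a + b^2*(-48*a - 48) + b*(-136*a^2 - 216*a - 80)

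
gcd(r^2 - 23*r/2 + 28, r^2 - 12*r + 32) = r - 8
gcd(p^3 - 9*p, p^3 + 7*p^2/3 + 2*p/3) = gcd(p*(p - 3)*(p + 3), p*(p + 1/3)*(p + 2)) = p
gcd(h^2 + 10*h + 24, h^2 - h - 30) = 1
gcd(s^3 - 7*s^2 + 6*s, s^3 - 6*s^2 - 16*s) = s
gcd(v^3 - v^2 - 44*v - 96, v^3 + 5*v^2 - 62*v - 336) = v - 8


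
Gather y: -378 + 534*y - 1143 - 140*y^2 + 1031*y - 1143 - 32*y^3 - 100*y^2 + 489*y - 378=-32*y^3 - 240*y^2 + 2054*y - 3042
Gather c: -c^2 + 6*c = -c^2 + 6*c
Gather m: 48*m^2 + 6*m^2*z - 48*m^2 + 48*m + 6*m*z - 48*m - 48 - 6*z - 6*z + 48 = 6*m^2*z + 6*m*z - 12*z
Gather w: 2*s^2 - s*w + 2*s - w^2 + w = 2*s^2 + 2*s - w^2 + w*(1 - s)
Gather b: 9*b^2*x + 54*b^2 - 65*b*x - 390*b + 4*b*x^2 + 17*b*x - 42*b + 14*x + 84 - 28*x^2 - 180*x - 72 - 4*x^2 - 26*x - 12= b^2*(9*x + 54) + b*(4*x^2 - 48*x - 432) - 32*x^2 - 192*x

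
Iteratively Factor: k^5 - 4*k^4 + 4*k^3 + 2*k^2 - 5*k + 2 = (k - 1)*(k^4 - 3*k^3 + k^2 + 3*k - 2) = (k - 2)*(k - 1)*(k^3 - k^2 - k + 1) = (k - 2)*(k - 1)*(k + 1)*(k^2 - 2*k + 1) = (k - 2)*(k - 1)^2*(k + 1)*(k - 1)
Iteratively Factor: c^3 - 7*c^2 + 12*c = (c - 4)*(c^2 - 3*c) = c*(c - 4)*(c - 3)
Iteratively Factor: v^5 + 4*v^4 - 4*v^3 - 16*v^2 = (v)*(v^4 + 4*v^3 - 4*v^2 - 16*v) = v*(v - 2)*(v^3 + 6*v^2 + 8*v) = v^2*(v - 2)*(v^2 + 6*v + 8) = v^2*(v - 2)*(v + 2)*(v + 4)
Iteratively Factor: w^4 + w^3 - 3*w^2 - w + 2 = (w - 1)*(w^3 + 2*w^2 - w - 2) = (w - 1)*(w + 1)*(w^2 + w - 2) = (w - 1)^2*(w + 1)*(w + 2)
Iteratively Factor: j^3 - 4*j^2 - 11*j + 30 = (j - 2)*(j^2 - 2*j - 15) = (j - 5)*(j - 2)*(j + 3)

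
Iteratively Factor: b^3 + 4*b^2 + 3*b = (b)*(b^2 + 4*b + 3) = b*(b + 3)*(b + 1)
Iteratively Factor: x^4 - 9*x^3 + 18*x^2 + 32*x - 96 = (x - 4)*(x^3 - 5*x^2 - 2*x + 24) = (x - 4)*(x - 3)*(x^2 - 2*x - 8) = (x - 4)*(x - 3)*(x + 2)*(x - 4)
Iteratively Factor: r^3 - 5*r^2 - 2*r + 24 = (r - 3)*(r^2 - 2*r - 8) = (r - 3)*(r + 2)*(r - 4)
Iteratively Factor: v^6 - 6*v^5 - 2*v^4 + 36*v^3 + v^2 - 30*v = (v)*(v^5 - 6*v^4 - 2*v^3 + 36*v^2 + v - 30) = v*(v + 1)*(v^4 - 7*v^3 + 5*v^2 + 31*v - 30) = v*(v - 1)*(v + 1)*(v^3 - 6*v^2 - v + 30) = v*(v - 1)*(v + 1)*(v + 2)*(v^2 - 8*v + 15) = v*(v - 5)*(v - 1)*(v + 1)*(v + 2)*(v - 3)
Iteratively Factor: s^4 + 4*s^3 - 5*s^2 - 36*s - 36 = (s - 3)*(s^3 + 7*s^2 + 16*s + 12) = (s - 3)*(s + 3)*(s^2 + 4*s + 4) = (s - 3)*(s + 2)*(s + 3)*(s + 2)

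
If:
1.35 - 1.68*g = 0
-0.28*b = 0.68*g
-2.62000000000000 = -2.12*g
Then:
No Solution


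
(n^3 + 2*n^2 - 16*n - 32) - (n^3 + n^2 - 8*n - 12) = n^2 - 8*n - 20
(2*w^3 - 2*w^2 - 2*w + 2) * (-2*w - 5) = -4*w^4 - 6*w^3 + 14*w^2 + 6*w - 10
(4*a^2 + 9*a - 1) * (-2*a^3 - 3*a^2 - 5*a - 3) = -8*a^5 - 30*a^4 - 45*a^3 - 54*a^2 - 22*a + 3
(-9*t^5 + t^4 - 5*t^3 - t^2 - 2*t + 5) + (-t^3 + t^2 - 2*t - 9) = -9*t^5 + t^4 - 6*t^3 - 4*t - 4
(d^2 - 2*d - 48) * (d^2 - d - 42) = d^4 - 3*d^3 - 88*d^2 + 132*d + 2016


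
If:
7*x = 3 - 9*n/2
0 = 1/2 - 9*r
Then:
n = 2/3 - 14*x/9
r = 1/18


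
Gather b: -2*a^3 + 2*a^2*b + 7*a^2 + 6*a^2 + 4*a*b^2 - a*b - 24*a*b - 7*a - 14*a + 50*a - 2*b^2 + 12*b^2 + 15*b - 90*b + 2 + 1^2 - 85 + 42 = -2*a^3 + 13*a^2 + 29*a + b^2*(4*a + 10) + b*(2*a^2 - 25*a - 75) - 40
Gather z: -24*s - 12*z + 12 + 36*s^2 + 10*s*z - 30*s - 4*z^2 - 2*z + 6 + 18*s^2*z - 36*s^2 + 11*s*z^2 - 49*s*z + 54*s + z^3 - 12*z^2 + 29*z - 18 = z^3 + z^2*(11*s - 16) + z*(18*s^2 - 39*s + 15)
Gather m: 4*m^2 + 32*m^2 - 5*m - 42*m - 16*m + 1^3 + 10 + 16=36*m^2 - 63*m + 27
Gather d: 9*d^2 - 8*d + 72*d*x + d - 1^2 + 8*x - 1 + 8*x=9*d^2 + d*(72*x - 7) + 16*x - 2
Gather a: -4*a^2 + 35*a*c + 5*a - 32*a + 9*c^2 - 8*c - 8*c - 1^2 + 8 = -4*a^2 + a*(35*c - 27) + 9*c^2 - 16*c + 7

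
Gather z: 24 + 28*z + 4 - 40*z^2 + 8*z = -40*z^2 + 36*z + 28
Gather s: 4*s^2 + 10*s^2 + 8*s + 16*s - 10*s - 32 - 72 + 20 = 14*s^2 + 14*s - 84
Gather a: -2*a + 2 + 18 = 20 - 2*a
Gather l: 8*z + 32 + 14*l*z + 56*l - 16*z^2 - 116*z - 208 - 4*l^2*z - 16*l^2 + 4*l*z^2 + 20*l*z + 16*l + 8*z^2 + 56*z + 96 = l^2*(-4*z - 16) + l*(4*z^2 + 34*z + 72) - 8*z^2 - 52*z - 80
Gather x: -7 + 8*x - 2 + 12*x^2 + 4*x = 12*x^2 + 12*x - 9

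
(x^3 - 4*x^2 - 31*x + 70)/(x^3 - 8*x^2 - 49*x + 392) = (x^2 + 3*x - 10)/(x^2 - x - 56)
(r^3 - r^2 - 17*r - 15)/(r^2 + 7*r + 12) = (r^2 - 4*r - 5)/(r + 4)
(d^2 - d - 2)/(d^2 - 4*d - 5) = (d - 2)/(d - 5)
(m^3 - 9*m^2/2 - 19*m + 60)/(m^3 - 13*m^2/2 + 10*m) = (m^2 - 2*m - 24)/(m*(m - 4))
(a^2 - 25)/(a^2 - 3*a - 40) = (a - 5)/(a - 8)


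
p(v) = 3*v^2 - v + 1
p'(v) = 6*v - 1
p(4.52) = 57.77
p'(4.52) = 26.12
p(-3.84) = 49.08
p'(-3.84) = -24.04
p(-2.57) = 23.38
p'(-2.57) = -16.42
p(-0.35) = 1.72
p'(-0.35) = -3.10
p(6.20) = 110.12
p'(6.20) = 36.20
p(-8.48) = 225.21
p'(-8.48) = -51.88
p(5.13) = 74.82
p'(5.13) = 29.78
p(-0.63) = 2.82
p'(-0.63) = -4.78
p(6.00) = 103.00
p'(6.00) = 35.00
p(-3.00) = 31.00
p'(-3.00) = -19.00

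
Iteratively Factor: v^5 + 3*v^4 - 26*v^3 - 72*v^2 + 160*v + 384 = (v + 4)*(v^4 - v^3 - 22*v^2 + 16*v + 96) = (v + 2)*(v + 4)*(v^3 - 3*v^2 - 16*v + 48) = (v + 2)*(v + 4)^2*(v^2 - 7*v + 12) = (v - 4)*(v + 2)*(v + 4)^2*(v - 3)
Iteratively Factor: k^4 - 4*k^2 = (k - 2)*(k^3 + 2*k^2) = (k - 2)*(k + 2)*(k^2) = k*(k - 2)*(k + 2)*(k)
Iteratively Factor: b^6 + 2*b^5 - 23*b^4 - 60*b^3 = (b)*(b^5 + 2*b^4 - 23*b^3 - 60*b^2) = b^2*(b^4 + 2*b^3 - 23*b^2 - 60*b) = b^2*(b - 5)*(b^3 + 7*b^2 + 12*b) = b^3*(b - 5)*(b^2 + 7*b + 12) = b^3*(b - 5)*(b + 4)*(b + 3)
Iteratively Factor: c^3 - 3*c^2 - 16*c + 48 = (c - 3)*(c^2 - 16) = (c - 4)*(c - 3)*(c + 4)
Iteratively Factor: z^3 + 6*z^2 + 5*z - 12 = (z + 4)*(z^2 + 2*z - 3) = (z + 3)*(z + 4)*(z - 1)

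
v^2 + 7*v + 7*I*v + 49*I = (v + 7)*(v + 7*I)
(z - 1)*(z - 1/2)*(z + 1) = z^3 - z^2/2 - z + 1/2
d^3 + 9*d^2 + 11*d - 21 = (d - 1)*(d + 3)*(d + 7)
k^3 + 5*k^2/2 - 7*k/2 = k*(k - 1)*(k + 7/2)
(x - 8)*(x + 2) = x^2 - 6*x - 16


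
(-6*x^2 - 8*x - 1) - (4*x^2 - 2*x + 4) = -10*x^2 - 6*x - 5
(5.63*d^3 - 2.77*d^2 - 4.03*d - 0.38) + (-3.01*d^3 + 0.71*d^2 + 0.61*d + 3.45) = 2.62*d^3 - 2.06*d^2 - 3.42*d + 3.07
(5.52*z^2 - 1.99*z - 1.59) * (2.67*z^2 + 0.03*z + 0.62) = 14.7384*z^4 - 5.1477*z^3 - 0.8826*z^2 - 1.2815*z - 0.9858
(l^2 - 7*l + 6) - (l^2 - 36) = 42 - 7*l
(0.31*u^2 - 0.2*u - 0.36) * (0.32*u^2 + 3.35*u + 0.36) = 0.0992*u^4 + 0.9745*u^3 - 0.6736*u^2 - 1.278*u - 0.1296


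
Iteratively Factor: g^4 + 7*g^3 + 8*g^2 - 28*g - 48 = (g + 3)*(g^3 + 4*g^2 - 4*g - 16) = (g + 3)*(g + 4)*(g^2 - 4) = (g + 2)*(g + 3)*(g + 4)*(g - 2)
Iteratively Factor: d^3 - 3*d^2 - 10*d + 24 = (d - 2)*(d^2 - d - 12) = (d - 4)*(d - 2)*(d + 3)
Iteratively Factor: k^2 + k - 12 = (k - 3)*(k + 4)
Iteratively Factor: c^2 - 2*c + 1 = (c - 1)*(c - 1)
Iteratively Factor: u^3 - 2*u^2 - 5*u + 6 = (u - 1)*(u^2 - u - 6) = (u - 3)*(u - 1)*(u + 2)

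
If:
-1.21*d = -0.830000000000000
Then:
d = 0.69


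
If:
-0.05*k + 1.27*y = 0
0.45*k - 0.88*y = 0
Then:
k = 0.00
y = 0.00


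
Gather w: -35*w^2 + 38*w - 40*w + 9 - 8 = -35*w^2 - 2*w + 1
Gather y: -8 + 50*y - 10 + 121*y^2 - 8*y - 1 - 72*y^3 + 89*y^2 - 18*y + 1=-72*y^3 + 210*y^2 + 24*y - 18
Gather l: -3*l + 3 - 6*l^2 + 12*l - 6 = -6*l^2 + 9*l - 3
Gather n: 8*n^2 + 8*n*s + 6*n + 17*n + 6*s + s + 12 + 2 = 8*n^2 + n*(8*s + 23) + 7*s + 14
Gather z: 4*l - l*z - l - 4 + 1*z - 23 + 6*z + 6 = 3*l + z*(7 - l) - 21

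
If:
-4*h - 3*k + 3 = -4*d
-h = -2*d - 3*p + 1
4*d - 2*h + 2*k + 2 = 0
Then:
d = 13/4 - 21*p/4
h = 11/2 - 15*p/2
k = 3*p - 2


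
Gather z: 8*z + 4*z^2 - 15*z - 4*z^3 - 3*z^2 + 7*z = -4*z^3 + z^2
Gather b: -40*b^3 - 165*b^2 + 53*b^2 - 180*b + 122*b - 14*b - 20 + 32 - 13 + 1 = -40*b^3 - 112*b^2 - 72*b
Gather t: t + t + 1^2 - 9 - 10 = 2*t - 18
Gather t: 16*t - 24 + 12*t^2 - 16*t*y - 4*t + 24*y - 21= 12*t^2 + t*(12 - 16*y) + 24*y - 45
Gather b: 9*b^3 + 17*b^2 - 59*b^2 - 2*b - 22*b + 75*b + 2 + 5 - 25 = 9*b^3 - 42*b^2 + 51*b - 18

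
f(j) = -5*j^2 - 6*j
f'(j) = -10*j - 6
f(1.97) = -31.22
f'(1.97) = -25.70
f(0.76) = -7.45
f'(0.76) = -13.60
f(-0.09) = 0.50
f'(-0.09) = -5.10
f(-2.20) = -11.00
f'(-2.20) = 16.00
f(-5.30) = -108.65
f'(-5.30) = 47.00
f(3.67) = -89.36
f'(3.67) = -42.70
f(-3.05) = -28.21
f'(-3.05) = 24.50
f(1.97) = -31.22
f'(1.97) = -25.70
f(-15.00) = -1035.00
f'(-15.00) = 144.00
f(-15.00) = -1035.00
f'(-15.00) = 144.00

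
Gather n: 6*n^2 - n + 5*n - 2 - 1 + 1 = 6*n^2 + 4*n - 2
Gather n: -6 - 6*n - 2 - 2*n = -8*n - 8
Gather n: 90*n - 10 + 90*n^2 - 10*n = 90*n^2 + 80*n - 10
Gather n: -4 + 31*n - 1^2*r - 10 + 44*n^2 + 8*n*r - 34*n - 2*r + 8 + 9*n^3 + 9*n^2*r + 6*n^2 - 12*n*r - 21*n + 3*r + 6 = 9*n^3 + n^2*(9*r + 50) + n*(-4*r - 24)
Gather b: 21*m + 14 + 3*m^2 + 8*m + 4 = 3*m^2 + 29*m + 18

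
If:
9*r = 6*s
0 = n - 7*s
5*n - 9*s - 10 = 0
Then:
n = 35/13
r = 10/39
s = 5/13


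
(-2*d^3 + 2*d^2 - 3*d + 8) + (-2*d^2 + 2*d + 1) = -2*d^3 - d + 9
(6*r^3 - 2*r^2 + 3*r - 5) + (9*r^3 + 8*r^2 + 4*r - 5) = 15*r^3 + 6*r^2 + 7*r - 10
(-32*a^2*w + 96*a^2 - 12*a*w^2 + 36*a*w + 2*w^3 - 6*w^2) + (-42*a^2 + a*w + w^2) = -32*a^2*w + 54*a^2 - 12*a*w^2 + 37*a*w + 2*w^3 - 5*w^2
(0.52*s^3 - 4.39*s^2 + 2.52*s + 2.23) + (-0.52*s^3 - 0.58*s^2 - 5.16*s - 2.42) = -4.97*s^2 - 2.64*s - 0.19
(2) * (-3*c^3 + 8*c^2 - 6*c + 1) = -6*c^3 + 16*c^2 - 12*c + 2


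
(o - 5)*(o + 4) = o^2 - o - 20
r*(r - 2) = r^2 - 2*r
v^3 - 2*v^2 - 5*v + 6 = (v - 3)*(v - 1)*(v + 2)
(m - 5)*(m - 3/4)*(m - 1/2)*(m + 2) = m^4 - 17*m^3/4 - 47*m^2/8 + 91*m/8 - 15/4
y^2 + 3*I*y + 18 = (y - 3*I)*(y + 6*I)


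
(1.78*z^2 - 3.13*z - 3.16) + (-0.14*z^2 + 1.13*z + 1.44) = 1.64*z^2 - 2.0*z - 1.72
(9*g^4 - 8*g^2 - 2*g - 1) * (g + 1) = 9*g^5 + 9*g^4 - 8*g^3 - 10*g^2 - 3*g - 1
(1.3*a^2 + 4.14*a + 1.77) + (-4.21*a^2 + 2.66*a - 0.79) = -2.91*a^2 + 6.8*a + 0.98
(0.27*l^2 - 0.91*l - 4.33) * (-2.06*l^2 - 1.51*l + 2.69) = -0.5562*l^4 + 1.4669*l^3 + 11.0202*l^2 + 4.0904*l - 11.6477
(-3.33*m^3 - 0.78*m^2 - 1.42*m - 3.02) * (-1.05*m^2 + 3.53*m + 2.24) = 3.4965*m^5 - 10.9359*m^4 - 8.7216*m^3 - 3.5888*m^2 - 13.8414*m - 6.7648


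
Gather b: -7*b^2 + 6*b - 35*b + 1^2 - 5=-7*b^2 - 29*b - 4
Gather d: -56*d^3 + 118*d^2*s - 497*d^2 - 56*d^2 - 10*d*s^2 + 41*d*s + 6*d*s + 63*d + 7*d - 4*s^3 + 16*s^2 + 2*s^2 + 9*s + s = -56*d^3 + d^2*(118*s - 553) + d*(-10*s^2 + 47*s + 70) - 4*s^3 + 18*s^2 + 10*s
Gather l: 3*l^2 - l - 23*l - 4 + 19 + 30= 3*l^2 - 24*l + 45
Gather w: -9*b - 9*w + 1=-9*b - 9*w + 1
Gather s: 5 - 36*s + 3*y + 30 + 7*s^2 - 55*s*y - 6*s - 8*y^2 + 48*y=7*s^2 + s*(-55*y - 42) - 8*y^2 + 51*y + 35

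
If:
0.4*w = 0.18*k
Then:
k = 2.22222222222222*w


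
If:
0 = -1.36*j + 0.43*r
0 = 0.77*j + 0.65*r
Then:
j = 0.00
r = 0.00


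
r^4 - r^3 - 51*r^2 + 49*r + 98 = (r - 7)*(r - 2)*(r + 1)*(r + 7)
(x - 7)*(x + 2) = x^2 - 5*x - 14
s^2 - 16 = (s - 4)*(s + 4)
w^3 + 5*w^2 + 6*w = w*(w + 2)*(w + 3)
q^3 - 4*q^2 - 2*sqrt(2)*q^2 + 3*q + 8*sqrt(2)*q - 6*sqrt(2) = (q - 3)*(q - 1)*(q - 2*sqrt(2))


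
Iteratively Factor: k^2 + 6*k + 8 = (k + 2)*(k + 4)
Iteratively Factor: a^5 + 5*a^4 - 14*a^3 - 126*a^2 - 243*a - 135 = (a + 3)*(a^4 + 2*a^3 - 20*a^2 - 66*a - 45) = (a - 5)*(a + 3)*(a^3 + 7*a^2 + 15*a + 9) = (a - 5)*(a + 1)*(a + 3)*(a^2 + 6*a + 9) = (a - 5)*(a + 1)*(a + 3)^2*(a + 3)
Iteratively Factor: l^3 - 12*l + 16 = (l + 4)*(l^2 - 4*l + 4) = (l - 2)*(l + 4)*(l - 2)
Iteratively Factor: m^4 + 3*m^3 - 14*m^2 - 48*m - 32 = (m - 4)*(m^3 + 7*m^2 + 14*m + 8) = (m - 4)*(m + 2)*(m^2 + 5*m + 4) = (m - 4)*(m + 2)*(m + 4)*(m + 1)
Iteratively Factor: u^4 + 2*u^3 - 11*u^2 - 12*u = (u + 4)*(u^3 - 2*u^2 - 3*u) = (u - 3)*(u + 4)*(u^2 + u) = (u - 3)*(u + 1)*(u + 4)*(u)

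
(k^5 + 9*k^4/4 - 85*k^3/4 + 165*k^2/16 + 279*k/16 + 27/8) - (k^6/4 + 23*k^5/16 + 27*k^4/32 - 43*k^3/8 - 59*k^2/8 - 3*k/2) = -k^6/4 - 7*k^5/16 + 45*k^4/32 - 127*k^3/8 + 283*k^2/16 + 303*k/16 + 27/8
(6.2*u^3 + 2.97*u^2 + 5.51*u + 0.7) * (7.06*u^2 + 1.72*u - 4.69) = 43.772*u^5 + 31.6322*u^4 + 14.931*u^3 + 0.489899999999998*u^2 - 24.6379*u - 3.283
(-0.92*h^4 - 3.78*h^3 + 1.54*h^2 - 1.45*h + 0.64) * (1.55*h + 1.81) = -1.426*h^5 - 7.5242*h^4 - 4.4548*h^3 + 0.5399*h^2 - 1.6325*h + 1.1584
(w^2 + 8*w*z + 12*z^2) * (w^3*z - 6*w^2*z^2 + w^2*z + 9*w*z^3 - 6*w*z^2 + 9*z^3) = w^5*z + 2*w^4*z^2 + w^4*z - 27*w^3*z^3 + 2*w^3*z^2 - 27*w^2*z^3 + 108*w*z^5 + 108*z^5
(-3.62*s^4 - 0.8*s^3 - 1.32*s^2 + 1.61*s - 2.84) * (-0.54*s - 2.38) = 1.9548*s^5 + 9.0476*s^4 + 2.6168*s^3 + 2.2722*s^2 - 2.2982*s + 6.7592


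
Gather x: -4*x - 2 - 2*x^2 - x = -2*x^2 - 5*x - 2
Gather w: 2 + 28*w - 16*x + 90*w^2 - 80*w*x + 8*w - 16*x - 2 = 90*w^2 + w*(36 - 80*x) - 32*x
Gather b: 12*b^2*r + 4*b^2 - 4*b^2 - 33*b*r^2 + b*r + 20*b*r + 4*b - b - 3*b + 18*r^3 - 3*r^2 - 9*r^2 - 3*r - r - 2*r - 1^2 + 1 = 12*b^2*r + b*(-33*r^2 + 21*r) + 18*r^3 - 12*r^2 - 6*r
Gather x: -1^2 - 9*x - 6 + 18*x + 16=9*x + 9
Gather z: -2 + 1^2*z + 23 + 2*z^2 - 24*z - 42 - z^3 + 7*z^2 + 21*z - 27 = -z^3 + 9*z^2 - 2*z - 48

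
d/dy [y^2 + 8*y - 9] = 2*y + 8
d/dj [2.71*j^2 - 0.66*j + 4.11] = 5.42*j - 0.66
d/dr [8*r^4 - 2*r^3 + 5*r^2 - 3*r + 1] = 32*r^3 - 6*r^2 + 10*r - 3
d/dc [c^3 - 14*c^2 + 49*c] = 3*c^2 - 28*c + 49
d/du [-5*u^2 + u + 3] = 1 - 10*u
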